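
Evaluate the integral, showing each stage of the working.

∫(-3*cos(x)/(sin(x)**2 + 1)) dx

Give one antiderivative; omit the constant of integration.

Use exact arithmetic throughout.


Step 1. Substitute u = sin(x), turning ∫(-3*cos(x)/(sin(x)**2 + 1)) dx into ∫(-3/(u**2 + 1)) du: now ∫(-3/(u**2 + 1)) du.
Step 2. Evaluate the standard form: now -3*atan(u).
Step 3. Substitute back u = sin(x): now -3*atan(sin(x)).
Answer: -3*atan(sin(x)).


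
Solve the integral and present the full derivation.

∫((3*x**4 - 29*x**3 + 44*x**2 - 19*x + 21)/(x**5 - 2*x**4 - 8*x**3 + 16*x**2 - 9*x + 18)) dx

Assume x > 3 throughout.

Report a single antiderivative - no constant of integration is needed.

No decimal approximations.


Step 1. Decompose ∫((3*x**4 - 29*x**3 + 44*x**2 - 19*x + 21)/(x**5 - 2*x**4 - 8*x**3 + 16*x**2 - 9*x + 18)) dx by partial fractions, (3*x**4 - 29*x**3 + 44*x**2 - 19*x + 21)/(x**5 - 2*x**4 - 8*x**3 + 16*x**2 - 9*x + 18) = -1/(x**2 + 1) + 5/(x + 3) + 1/(x - 2) - 3/(x - 3): now ∫(-3/(x - 3)) dx + ∫(1/(x - 2)) dx + ∫(5/(x + 3)) dx + ∫(-1/(x**2 + 1)) dx.
Step 2. Evaluate the standard form [assuming x > -3]: now 5*log(x + 3) + ∫(-3/(x - 3)) dx + ∫(1/(x - 2)) dx + ∫(-1/(x**2 + 1)) dx.
Step 3. Evaluate the standard form [assuming x > 3]: now -3*log(x - 3) + 5*log(x + 3) + ∫(1/(x - 2)) dx + ∫(-1/(x**2 + 1)) dx.
Step 4. Evaluate the standard form [assuming x > 2]: now -3*log(x - 3) + log(x - 2) + 5*log(x + 3) + ∫(-1/(x**2 + 1)) dx.
Step 5. Evaluate the standard form: now -3*log(x - 3) + log(x - 2) + 5*log(x + 3) - atan(x).
Answer: -3*log(x - 3) + log(x - 2) + 5*log(x + 3) - atan(x).


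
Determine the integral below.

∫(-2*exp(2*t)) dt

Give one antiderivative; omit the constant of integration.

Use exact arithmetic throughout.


Answer: -exp(2*t).


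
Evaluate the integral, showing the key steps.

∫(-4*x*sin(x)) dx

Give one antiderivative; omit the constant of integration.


Step 1. Integrate ∫(-4*x*sin(x)) dx by parts with u = x, dv = (-4*sin(x)) dx, so v = 4*cos(x): now 4*x*cos(x) + ∫(-4*cos(x)) dx.
Step 2. Evaluate the standard form: now 4*x*cos(x) - 4*sin(x).
Answer: 4*x*cos(x) - 4*sin(x).


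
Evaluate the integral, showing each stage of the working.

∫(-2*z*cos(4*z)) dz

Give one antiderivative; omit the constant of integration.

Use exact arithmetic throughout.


Step 1. Integrate ∫(-2*z*cos(4*z)) dz by parts with u = z, dv = (-2*cos(4*z)) dz, so v = -sin(4*z)/2: now -z*sin(4*z)/2 + ∫(sin(4*z)/2) dz.
Step 2. Evaluate the standard form: now -z*sin(4*z)/2 - cos(4*z)/8.
Answer: -z*sin(4*z)/2 - cos(4*z)/8.


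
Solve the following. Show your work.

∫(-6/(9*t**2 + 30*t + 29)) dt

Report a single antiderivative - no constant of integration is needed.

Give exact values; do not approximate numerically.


Step 1. Substitute u = -3*t - 5, turning ∫(-6/(9*t**2 + 30*t + 29)) dt into ∫(2/(u**2 + 4)) du: now ∫(2/(u**2 + 4)) du.
Step 2. Evaluate the standard form: now atan(u/2).
Step 3. Substitute back u = -3*t - 5: now -atan(3*t/2 + 5/2).
Answer: -atan(3*t/2 + 5/2).


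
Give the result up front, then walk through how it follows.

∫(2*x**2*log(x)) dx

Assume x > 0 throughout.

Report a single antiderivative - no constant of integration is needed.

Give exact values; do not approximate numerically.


The answer is 2*x**3*log(x)/3 - 2*x**3/9.
Step 1. Integrate ∫(2*x**2*log(x)) dx by parts with u = log(x), dv = (2*x**2) dx, so v = 2*x**3/3 [assuming x > 0]: now 2*x**3*log(x)/3 + ∫(-2*x**2/3) dx.
Step 2. Evaluate the standard form: now 2*x**3*log(x)/3 - 2*x**3/9.
Answer: 2*x**3*log(x)/3 - 2*x**3/9.


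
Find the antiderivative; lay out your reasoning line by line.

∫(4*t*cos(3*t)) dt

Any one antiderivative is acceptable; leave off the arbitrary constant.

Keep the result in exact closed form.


Step 1. Integrate ∫(4*t*cos(3*t)) dt by parts with u = t, dv = (4*cos(3*t)) dt, so v = 4*sin(3*t)/3: now 4*t*sin(3*t)/3 + ∫(-4*sin(3*t)/3) dt.
Step 2. Evaluate the standard form: now 4*t*sin(3*t)/3 + 4*cos(3*t)/9.
Answer: 4*t*sin(3*t)/3 + 4*cos(3*t)/9.


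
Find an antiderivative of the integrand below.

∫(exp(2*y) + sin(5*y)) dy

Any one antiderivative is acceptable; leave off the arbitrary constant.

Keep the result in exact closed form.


Answer: exp(2*y)/2 - cos(5*y)/5.


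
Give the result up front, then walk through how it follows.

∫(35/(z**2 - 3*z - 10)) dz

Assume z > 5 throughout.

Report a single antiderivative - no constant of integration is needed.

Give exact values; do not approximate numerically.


The answer is 5*log(z - 5) - 5*log(z + 2).
Step 1. Decompose ∫(35/(z**2 - 3*z - 10)) dz by partial fractions, 35/(z**2 - 3*z - 10) = -5/(z + 2) + 5/(z - 5): now ∫(5/(z - 5)) dz + ∫(-5/(z + 2)) dz.
Step 2. Evaluate the standard form [assuming z > 5]: now 5*log(z - 5) + ∫(-5/(z + 2)) dz.
Step 3. Evaluate the standard form [assuming z > -2]: now 5*log(z - 5) - 5*log(z + 2).
Answer: 5*log(z - 5) - 5*log(z + 2).


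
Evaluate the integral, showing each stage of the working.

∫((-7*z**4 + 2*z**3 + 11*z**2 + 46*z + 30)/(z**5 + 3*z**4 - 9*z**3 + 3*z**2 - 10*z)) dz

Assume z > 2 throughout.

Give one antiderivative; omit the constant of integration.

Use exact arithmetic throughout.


Step 1. Decompose ∫((-7*z**4 + 2*z**3 + 11*z**2 + 46*z + 30)/(z**5 + 3*z**4 - 9*z**3 + 3*z**2 - 10*z)) dz by partial fractions, (-7*z**4 + 2*z**3 + 11*z**2 + 46*z + 30)/(z**5 + 3*z**4 - 9*z**3 + 3*z**2 - 10*z) = -4/(z**2 + 1) - 5/(z + 5) + 1/(z - 2) - 3/z: now ∫(-3/z) dz + ∫(1/(z - 2)) dz + ∫(-5/(z + 5)) dz + ∫(-4/(z**2 + 1)) dz.
Step 2. Evaluate the standard form [assuming z > 0]: now -3*log(z) + ∫(1/(z - 2)) dz + ∫(-5/(z + 5)) dz + ∫(-4/(z**2 + 1)) dz.
Step 3. Evaluate the standard form [assuming z > -5]: now -3*log(z) - 5*log(z + 5) + ∫(1/(z - 2)) dz + ∫(-4/(z**2 + 1)) dz.
Step 4. Evaluate the standard form [assuming z > 2]: now -3*log(z) + log(z - 2) - 5*log(z + 5) + ∫(-4/(z**2 + 1)) dz.
Step 5. Evaluate the standard form: now -3*log(z) + log(z - 2) - 5*log(z + 5) - 4*atan(z).
Answer: -3*log(z) + log(z - 2) - 5*log(z + 5) - 4*atan(z).


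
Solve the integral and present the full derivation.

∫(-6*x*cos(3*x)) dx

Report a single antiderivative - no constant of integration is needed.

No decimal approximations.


Step 1. Integrate ∫(-6*x*cos(3*x)) dx by parts with u = x, dv = (-6*cos(3*x)) dx, so v = -2*sin(3*x): now -2*x*sin(3*x) + ∫(2*sin(3*x)) dx.
Step 2. Evaluate the standard form: now -2*x*sin(3*x) - 2*cos(3*x)/3.
Answer: -2*x*sin(3*x) - 2*cos(3*x)/3.


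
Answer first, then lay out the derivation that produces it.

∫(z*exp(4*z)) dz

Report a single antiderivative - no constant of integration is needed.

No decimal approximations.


The answer is z*exp(4*z)/4 - exp(4*z)/16.
Step 1. Integrate ∫(z*exp(4*z)) dz by parts with u = z, dv = (exp(4*z)) dz, so v = exp(4*z)/4: now z*exp(4*z)/4 + ∫(-exp(4*z)/4) dz.
Step 2. Evaluate the standard form: now z*exp(4*z)/4 - exp(4*z)/16.
Answer: z*exp(4*z)/4 - exp(4*z)/16.


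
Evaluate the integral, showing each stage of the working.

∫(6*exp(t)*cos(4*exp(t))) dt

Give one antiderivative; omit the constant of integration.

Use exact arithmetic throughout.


Step 1. Substitute u = exp(t), turning ∫(6*exp(t)*cos(4*exp(t))) dt into ∫(6*cos(4*u)) du: now ∫(6*cos(4*u)) du.
Step 2. Evaluate the standard form: now 3*sin(4*u)/2.
Step 3. Substitute back u = exp(t): now 3*sin(4*exp(t))/2.
Answer: 3*sin(4*exp(t))/2.


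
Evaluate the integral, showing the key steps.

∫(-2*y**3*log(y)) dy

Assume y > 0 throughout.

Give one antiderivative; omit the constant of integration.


Step 1. Integrate ∫(-2*y**3*log(y)) dy by parts with u = log(y), dv = (-2*y**3) dy, so v = -y**4/2 [assuming y > 0]: now -y**4*log(y)/2 + ∫(y**3/2) dy.
Step 2. Evaluate the standard form: now -y**4*log(y)/2 + y**4/8.
Answer: -y**4*log(y)/2 + y**4/8.


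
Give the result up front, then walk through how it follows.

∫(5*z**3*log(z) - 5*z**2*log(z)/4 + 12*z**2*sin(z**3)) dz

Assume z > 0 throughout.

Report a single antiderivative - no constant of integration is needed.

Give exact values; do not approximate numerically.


The answer is 5*z**4*log(z)/4 - 5*z**4/16 - 5*z**3*log(z)/12 + 5*z**3/36 - 4*cos(z**3).
Step 1. Rewrite: now ∫(-5*z**2*log(z)/4) dz + ∫(12*z**2*sin(z**3)) dz + ∫(5*z**3*log(z)) dz.
Step 2. Integrate ∫(-5*z**2*log(z)/4) dz by parts with u = log(z), dv = (-5*z**2/4) dz, so v = -5*z**3/12 [assuming z > 0]: now -5*z**3*log(z)/12 + ∫(5*z**2/12) dz + ∫(12*z**2*sin(z**3)) dz + ∫(5*z**3*log(z)) dz.
Step 3. Evaluate the standard form: now -5*z**3*log(z)/12 + 5*z**3/36 + ∫(12*z**2*sin(z**3)) dz + ∫(5*z**3*log(z)) dz.
Step 4. Substitute u = z**3, turning ∫(12*z**2*sin(z**3)) dz into ∫(4*sin(u)) du: now -5*z**3*log(z)/12 + 5*z**3/36 + ∫(5*z**3*log(z)) dz + ∫(4*sin(u)) du.
Step 5. Evaluate the standard form: now -5*z**3*log(z)/12 + 5*z**3/36 - 4*cos(u) + ∫(5*z**3*log(z)) dz.
Step 6. Substitute back u = z**3: now -5*z**3*log(z)/12 + 5*z**3/36 - 4*cos(z**3) + ∫(5*z**3*log(z)) dz.
Step 7. Integrate ∫(5*z**3*log(z)) dz by parts with u = log(z), dv = (5*z**3) dz, so v = 5*z**4/4 [assuming z > 0]: now 5*z**4*log(z)/4 - 5*z**3*log(z)/12 + 5*z**3/36 - 4*cos(z**3) + ∫(-5*z**3/4) dz.
Step 8. Evaluate the standard form: now 5*z**4*log(z)/4 - 5*z**4/16 - 5*z**3*log(z)/12 + 5*z**3/36 - 4*cos(z**3).
Answer: 5*z**4*log(z)/4 - 5*z**4/16 - 5*z**3*log(z)/12 + 5*z**3/36 - 4*cos(z**3).


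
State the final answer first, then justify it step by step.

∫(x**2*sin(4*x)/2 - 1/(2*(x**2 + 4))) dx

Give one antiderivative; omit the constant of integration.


The answer is -x**2*cos(4*x)/8 + x*sin(4*x)/16 + cos(4*x)/64 - atan(x/2)/4.
Step 1. Rewrite: now ∫(x**2*sin(4*x)/2) dx + ∫(-1/(2*(x**2 + 4))) dx.
Step 2. Integrate ∫(x**2*sin(4*x)/2) dx by parts with u = x**2, dv = (sin(4*x)/2) dx, so v = -cos(4*x)/8: now -x**2*cos(4*x)/8 + ∫(x*cos(4*x)/4) dx + ∫(-1/(2*(x**2 + 4))) dx.
Step 3. Integrate ∫(x*cos(4*x)/4) dx by parts with u = x, dv = (cos(4*x)/4) dx, so v = sin(4*x)/16: now -x**2*cos(4*x)/8 + x*sin(4*x)/16 + ∫(-1/(2*(x**2 + 4))) dx + ∫(-sin(4*x)/16) dx.
Step 4. Evaluate the standard form: now -x**2*cos(4*x)/8 + x*sin(4*x)/16 + cos(4*x)/64 + ∫(-1/(2*(x**2 + 4))) dx.
Step 5. Evaluate the standard form: now -x**2*cos(4*x)/8 + x*sin(4*x)/16 + cos(4*x)/64 - atan(x/2)/4.
Answer: -x**2*cos(4*x)/8 + x*sin(4*x)/16 + cos(4*x)/64 - atan(x/2)/4.


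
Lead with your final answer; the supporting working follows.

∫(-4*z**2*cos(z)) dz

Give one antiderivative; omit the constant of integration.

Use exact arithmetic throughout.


The answer is -4*z**2*sin(z) - 8*z*cos(z) + 8*sin(z).
Step 1. Integrate ∫(-4*z**2*cos(z)) dz by parts with u = z**2, dv = (-4*cos(z)) dz, so v = -4*sin(z): now -4*z**2*sin(z) + ∫(8*z*sin(z)) dz.
Step 2. Integrate ∫(8*z*sin(z)) dz by parts with u = z, dv = (8*sin(z)) dz, so v = -8*cos(z): now -4*z**2*sin(z) - 8*z*cos(z) + ∫(8*cos(z)) dz.
Step 3. Evaluate the standard form: now -4*z**2*sin(z) - 8*z*cos(z) + 8*sin(z).
Answer: -4*z**2*sin(z) - 8*z*cos(z) + 8*sin(z).


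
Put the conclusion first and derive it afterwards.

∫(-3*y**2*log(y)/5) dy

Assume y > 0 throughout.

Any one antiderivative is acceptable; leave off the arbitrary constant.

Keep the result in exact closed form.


The answer is -y**3*log(y)/5 + y**3/15.
Step 1. Integrate ∫(-3*y**2*log(y)/5) dy by parts with u = log(y), dv = (-3*y**2/5) dy, so v = -y**3/5 [assuming y > 0]: now -y**3*log(y)/5 + ∫(y**2/5) dy.
Step 2. Evaluate the standard form: now -y**3*log(y)/5 + y**3/15.
Answer: -y**3*log(y)/5 + y**3/15.


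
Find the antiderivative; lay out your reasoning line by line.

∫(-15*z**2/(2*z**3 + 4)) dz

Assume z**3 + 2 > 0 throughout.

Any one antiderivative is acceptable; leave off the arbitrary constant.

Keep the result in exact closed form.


Step 1. Substitute u = z**3 + 2, turning ∫(-15*z**2/(2*z**3 + 4)) dz into ∫(-5/(2*u)) du: now ∫(-5/(2*u)) du.
Step 2. Evaluate the standard form [assuming u > 0]: now -5*log(u)/2.
Step 3. Substitute back u = z**3 + 2: now -5*log(z**3 + 2)/2.
Answer: -5*log(z**3 + 2)/2.


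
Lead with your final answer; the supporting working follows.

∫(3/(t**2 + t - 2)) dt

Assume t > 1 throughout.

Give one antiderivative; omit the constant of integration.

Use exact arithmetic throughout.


The answer is log(t - 1) - log(t + 2).
Step 1. Decompose ∫(3/(t**2 + t - 2)) dt by partial fractions, 3/(t**2 + t - 2) = -1/(t + 2) + 1/(t - 1): now ∫(1/(t - 1)) dt + ∫(-1/(t + 2)) dt.
Step 2. Evaluate the standard form [assuming t > 1]: now log(t - 1) + ∫(-1/(t + 2)) dt.
Step 3. Evaluate the standard form [assuming t > -2]: now log(t - 1) - log(t + 2).
Answer: log(t - 1) - log(t + 2).


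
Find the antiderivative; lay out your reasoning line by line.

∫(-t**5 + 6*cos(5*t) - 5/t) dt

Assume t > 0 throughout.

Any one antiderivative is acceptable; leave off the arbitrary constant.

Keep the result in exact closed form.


Step 1. Rewrite: now ∫(-5/t) dt + ∫(-t**5) dt + ∫(6*cos(5*t)) dt.
Step 2. Evaluate the standard form: now -t**6/6 + ∫(-5/t) dt + ∫(6*cos(5*t)) dt.
Step 3. Evaluate the standard form [assuming t > 0]: now -t**6/6 - 5*log(t) + ∫(6*cos(5*t)) dt.
Step 4. Evaluate the standard form: now -t**6/6 - 5*log(t) + 6*sin(5*t)/5.
Answer: -t**6/6 - 5*log(t) + 6*sin(5*t)/5.


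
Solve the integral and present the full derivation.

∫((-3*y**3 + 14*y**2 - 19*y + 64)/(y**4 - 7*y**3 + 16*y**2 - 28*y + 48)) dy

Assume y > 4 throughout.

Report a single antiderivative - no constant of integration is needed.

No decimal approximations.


Step 1. Decompose ∫((-3*y**3 + 14*y**2 - 19*y + 64)/(y**4 - 7*y**3 + 16*y**2 - 28*y + 48)) dy by partial fractions, (-3*y**3 + 14*y**2 - 19*y + 64)/(y**4 - 7*y**3 + 16*y**2 - 28*y + 48) = 1/(y**2 + 4) - 4/(y - 3) + 1/(y - 4): now ∫(1/(y - 4)) dy + ∫(-4/(y - 3)) dy + ∫(1/(y**2 + 4)) dy.
Step 2. Evaluate the standard form [assuming y > 4]: now log(y - 4) + ∫(-4/(y - 3)) dy + ∫(1/(y**2 + 4)) dy.
Step 3. Evaluate the standard form [assuming y > 3]: now log(y - 4) - 4*log(y - 3) + ∫(1/(y**2 + 4)) dy.
Step 4. Evaluate the standard form: now log(y - 4) - 4*log(y - 3) + atan(y/2)/2.
Answer: log(y - 4) - 4*log(y - 3) + atan(y/2)/2.


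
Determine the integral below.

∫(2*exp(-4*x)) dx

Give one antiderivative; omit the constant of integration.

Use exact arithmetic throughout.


Answer: -exp(-4*x)/2.


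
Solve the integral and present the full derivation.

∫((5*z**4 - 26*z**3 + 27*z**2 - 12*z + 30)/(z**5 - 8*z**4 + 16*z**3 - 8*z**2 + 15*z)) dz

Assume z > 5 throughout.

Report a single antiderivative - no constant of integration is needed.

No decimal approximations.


Step 1. Decompose ∫((5*z**4 - 26*z**3 + 27*z**2 - 12*z + 30)/(z**5 - 8*z**4 + 16*z**3 - 8*z**2 + 15*z)) dz by partial fractions, (5*z**4 - 26*z**3 + 27*z**2 - 12*z + 30)/(z**5 - 8*z**4 + 16*z**3 - 8*z**2 + 15*z) = 1/(z**2 + 1) + 1/(z - 3) + 2/(z - 5) + 2/z: now ∫(2/z) dz + ∫(2/(z - 5)) dz + ∫(1/(z - 3)) dz + ∫(1/(z**2 + 1)) dz.
Step 2. Evaluate the standard form [assuming z > 3]: now log(z - 3) + ∫(2/z) dz + ∫(2/(z - 5)) dz + ∫(1/(z**2 + 1)) dz.
Step 3. Evaluate the standard form [assuming z > 5]: now 2*log(z - 5) + log(z - 3) + ∫(2/z) dz + ∫(1/(z**2 + 1)) dz.
Step 4. Evaluate the standard form [assuming z > 0]: now 2*log(z) + 2*log(z - 5) + log(z - 3) + ∫(1/(z**2 + 1)) dz.
Step 5. Evaluate the standard form: now 2*log(z) + 2*log(z - 5) + log(z - 3) + atan(z).
Answer: 2*log(z) + 2*log(z - 5) + log(z - 3) + atan(z).


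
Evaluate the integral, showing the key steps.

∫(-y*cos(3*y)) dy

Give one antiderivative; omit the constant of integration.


Step 1. Integrate ∫(-y*cos(3*y)) dy by parts with u = y, dv = (-cos(3*y)) dy, so v = -sin(3*y)/3: now -y*sin(3*y)/3 + ∫(sin(3*y)/3) dy.
Step 2. Evaluate the standard form: now -y*sin(3*y)/3 - cos(3*y)/9.
Answer: -y*sin(3*y)/3 - cos(3*y)/9.


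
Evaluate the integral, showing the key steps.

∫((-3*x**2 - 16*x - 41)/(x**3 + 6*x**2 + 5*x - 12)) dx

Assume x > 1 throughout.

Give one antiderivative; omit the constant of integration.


Step 1. Decompose ∫((-3*x**2 - 16*x - 41)/(x**3 + 6*x**2 + 5*x - 12)) dx by partial fractions, (-3*x**2 - 16*x - 41)/(x**3 + 6*x**2 + 5*x - 12) = -5/(x + 4) + 5/(x + 3) - 3/(x - 1): now ∫(-3/(x - 1)) dx + ∫(5/(x + 3)) dx + ∫(-5/(x + 4)) dx.
Step 2. Evaluate the standard form [assuming x > -4]: now -5*log(x + 4) + ∫(-3/(x - 1)) dx + ∫(5/(x + 3)) dx.
Step 3. Evaluate the standard form [assuming x > -3]: now 5*log(x + 3) - 5*log(x + 4) + ∫(-3/(x - 1)) dx.
Step 4. Evaluate the standard form [assuming x > 1]: now -3*log(x - 1) + 5*log(x + 3) - 5*log(x + 4).
Answer: -3*log(x - 1) + 5*log(x + 3) - 5*log(x + 4).


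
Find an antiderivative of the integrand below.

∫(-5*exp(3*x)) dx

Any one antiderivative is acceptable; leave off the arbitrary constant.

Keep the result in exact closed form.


Answer: -5*exp(3*x)/3.


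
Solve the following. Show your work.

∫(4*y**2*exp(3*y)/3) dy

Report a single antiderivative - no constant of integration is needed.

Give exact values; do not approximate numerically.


Step 1. Integrate ∫(4*y**2*exp(3*y)/3) dy by parts with u = y**2, dv = (4*exp(3*y)/3) dy, so v = 4*exp(3*y)/9: now 4*y**2*exp(3*y)/9 + ∫(-8*y*exp(3*y)/9) dy.
Step 2. Integrate ∫(-8*y*exp(3*y)/9) dy by parts with u = y, dv = (-8*exp(3*y)/9) dy, so v = -8*exp(3*y)/27: now 4*y**2*exp(3*y)/9 - 8*y*exp(3*y)/27 + ∫(8*exp(3*y)/27) dy.
Step 3. Evaluate the standard form: now 4*y**2*exp(3*y)/9 - 8*y*exp(3*y)/27 + 8*exp(3*y)/81.
Answer: 4*y**2*exp(3*y)/9 - 8*y*exp(3*y)/27 + 8*exp(3*y)/81.


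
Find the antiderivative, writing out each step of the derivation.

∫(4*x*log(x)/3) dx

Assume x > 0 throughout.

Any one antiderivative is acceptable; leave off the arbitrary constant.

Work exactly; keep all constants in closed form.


Step 1. Integrate ∫(4*x*log(x)/3) dx by parts with u = log(x), dv = (4*x/3) dx, so v = 2*x**2/3 [assuming x > 0]: now 2*x**2*log(x)/3 + ∫(-2*x/3) dx.
Step 2. Evaluate the standard form: now 2*x**2*log(x)/3 - x**2/3.
Answer: 2*x**2*log(x)/3 - x**2/3.


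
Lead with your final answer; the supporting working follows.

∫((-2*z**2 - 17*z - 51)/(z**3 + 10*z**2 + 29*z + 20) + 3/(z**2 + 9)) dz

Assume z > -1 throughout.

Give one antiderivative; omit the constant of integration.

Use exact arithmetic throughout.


The answer is -3*log(z + 1) + 5*log(z + 4) - 4*log(z + 5) + atan(z/3).
Step 1. Rewrite: now ∫((-2*z**2 - 17*z - 51)/(z**3 + 10*z**2 + 29*z + 20)) dz + ∫(3/(z**2 + 9)) dz.
Step 2. Decompose ∫((-2*z**2 - 17*z - 51)/(z**3 + 10*z**2 + 29*z + 20)) dz by partial fractions, (-2*z**2 - 17*z - 51)/(z**3 + 10*z**2 + 29*z + 20) = -4/(z + 5) + 5/(z + 4) - 3/(z + 1): now ∫(-3/(z + 1)) dz + ∫(5/(z + 4)) dz + ∫(-4/(z + 5)) dz + ∫(3/(z**2 + 9)) dz.
Step 3. Evaluate the standard form [assuming z > -1]: now -3*log(z + 1) + ∫(5/(z + 4)) dz + ∫(-4/(z + 5)) dz + ∫(3/(z**2 + 9)) dz.
Step 4. Evaluate the standard form [assuming z > -5]: now -3*log(z + 1) - 4*log(z + 5) + ∫(5/(z + 4)) dz + ∫(3/(z**2 + 9)) dz.
Step 5. Evaluate the standard form [assuming z > -4]: now -3*log(z + 1) + 5*log(z + 4) - 4*log(z + 5) + ∫(3/(z**2 + 9)) dz.
Step 6. Evaluate the standard form: now -3*log(z + 1) + 5*log(z + 4) - 4*log(z + 5) + atan(z/3).
Answer: -3*log(z + 1) + 5*log(z + 4) - 4*log(z + 5) + atan(z/3).


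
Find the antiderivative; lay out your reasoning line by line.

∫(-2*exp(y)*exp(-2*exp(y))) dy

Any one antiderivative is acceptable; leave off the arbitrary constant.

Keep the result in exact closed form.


Step 1. Substitute u = exp(y), turning ∫(-2*exp(y)*exp(-2*exp(y))) dy into ∫(-2*exp(-2*u)) du: now ∫(-2*exp(-2*u)) du.
Step 2. Evaluate the standard form: now exp(-2*u).
Step 3. Substitute back u = exp(y): now exp(-2*exp(y)).
Answer: exp(-2*exp(y)).


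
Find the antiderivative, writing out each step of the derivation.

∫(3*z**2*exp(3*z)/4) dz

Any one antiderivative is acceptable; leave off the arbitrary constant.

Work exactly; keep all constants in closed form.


Step 1. Integrate ∫(3*z**2*exp(3*z)/4) dz by parts with u = z**2, dv = (3*exp(3*z)/4) dz, so v = exp(3*z)/4: now z**2*exp(3*z)/4 + ∫(-z*exp(3*z)/2) dz.
Step 2. Integrate ∫(-z*exp(3*z)/2) dz by parts with u = z, dv = (-exp(3*z)/2) dz, so v = -exp(3*z)/6: now z**2*exp(3*z)/4 - z*exp(3*z)/6 + ∫(exp(3*z)/6) dz.
Step 3. Evaluate the standard form: now z**2*exp(3*z)/4 - z*exp(3*z)/6 + exp(3*z)/18.
Answer: z**2*exp(3*z)/4 - z*exp(3*z)/6 + exp(3*z)/18.


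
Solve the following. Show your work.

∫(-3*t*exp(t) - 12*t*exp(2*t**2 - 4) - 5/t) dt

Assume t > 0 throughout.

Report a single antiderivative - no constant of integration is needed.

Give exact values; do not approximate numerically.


Step 1. Rewrite: now ∫(-5/t) dt + ∫(-3*t*exp(t)) dt + ∫(-12*t*exp(2*t**2 - 4)) dt.
Step 2. Evaluate the standard form [assuming t > 0]: now -5*log(t) + ∫(-3*t*exp(t)) dt + ∫(-12*t*exp(2*t**2 - 4)) dt.
Step 3. Integrate ∫(-3*t*exp(t)) dt by parts with u = t, dv = (-3*exp(t)) dt, so v = -3*exp(t): now -3*t*exp(t) - 5*log(t) + ∫(-12*t*exp(2*t**2 - 4)) dt + ∫(3*exp(t)) dt.
Step 4. Evaluate the standard form: now -3*t*exp(t) + 3*exp(t) - 5*log(t) + ∫(-12*t*exp(2*t**2 - 4)) dt.
Step 5. Substitute u = t**2 - 2, turning ∫(-12*t*exp(2*t**2 - 4)) dt into ∫(-6*exp(2*u)) du: now -3*t*exp(t) + 3*exp(t) - 5*log(t) + ∫(-6*exp(2*u)) du.
Step 6. Evaluate the standard form: now -3*t*exp(t) + 3*exp(t) - 3*exp(2*u) - 5*log(t).
Step 7. Substitute back u = t**2 - 2: now -3*t*exp(t) + 3*exp(t) - 3*exp(2*t**2 - 4) - 5*log(t).
Answer: -3*t*exp(t) + 3*exp(t) - 3*exp(2*t**2 - 4) - 5*log(t).


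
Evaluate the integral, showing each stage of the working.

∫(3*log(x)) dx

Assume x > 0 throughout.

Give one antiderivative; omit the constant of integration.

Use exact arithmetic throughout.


Step 1. Integrate ∫(3*log(x)) dx by parts with u = log(x), dv = (3) dx, so v = 3*x [assuming x > 0]: now 3*x*log(x) + ∫(-3) dx.
Step 2. Evaluate the standard form: now 3*x*log(x) - 3*x.
Answer: 3*x*log(x) - 3*x.


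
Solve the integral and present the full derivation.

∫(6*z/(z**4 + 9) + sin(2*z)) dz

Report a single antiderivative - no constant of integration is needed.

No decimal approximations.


Step 1. Rewrite: now ∫(6*z/(z**4 + 9)) dz + ∫(sin(2*z)) dz.
Step 2. Substitute u = z**2, turning ∫(6*z/(z**4 + 9)) dz into ∫(3/(u**2 + 9)) du: now ∫(3/(u**2 + 9)) du + ∫(sin(2*z)) dz.
Step 3. Evaluate the standard form: now atan(u/3) + ∫(sin(2*z)) dz.
Step 4. Substitute back u = z**2: now atan(z**2/3) + ∫(sin(2*z)) dz.
Step 5. Evaluate the standard form: now -cos(2*z)/2 + atan(z**2/3).
Answer: -cos(2*z)/2 + atan(z**2/3).


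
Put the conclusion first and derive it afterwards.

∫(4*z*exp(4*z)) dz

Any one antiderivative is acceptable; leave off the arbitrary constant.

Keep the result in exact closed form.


The answer is z*exp(4*z) - exp(4*z)/4.
Step 1. Integrate ∫(4*z*exp(4*z)) dz by parts with u = z, dv = (4*exp(4*z)) dz, so v = exp(4*z): now z*exp(4*z) + ∫(-exp(4*z)) dz.
Step 2. Evaluate the standard form: now z*exp(4*z) - exp(4*z)/4.
Answer: z*exp(4*z) - exp(4*z)/4.


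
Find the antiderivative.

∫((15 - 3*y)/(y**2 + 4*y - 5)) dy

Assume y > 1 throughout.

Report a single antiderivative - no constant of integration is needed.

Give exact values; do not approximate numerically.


Answer: 2*log(y - 1) - 5*log(y + 5).


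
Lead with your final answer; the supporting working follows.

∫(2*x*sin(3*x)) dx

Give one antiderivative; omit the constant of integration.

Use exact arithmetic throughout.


The answer is -2*x*cos(3*x)/3 + 2*sin(3*x)/9.
Step 1. Integrate ∫(2*x*sin(3*x)) dx by parts with u = x, dv = (2*sin(3*x)) dx, so v = -2*cos(3*x)/3: now -2*x*cos(3*x)/3 + ∫(2*cos(3*x)/3) dx.
Step 2. Evaluate the standard form: now -2*x*cos(3*x)/3 + 2*sin(3*x)/9.
Answer: -2*x*cos(3*x)/3 + 2*sin(3*x)/9.


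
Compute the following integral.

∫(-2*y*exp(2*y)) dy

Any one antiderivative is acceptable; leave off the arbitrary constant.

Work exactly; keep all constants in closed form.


Answer: -y*exp(2*y) + exp(2*y)/2.


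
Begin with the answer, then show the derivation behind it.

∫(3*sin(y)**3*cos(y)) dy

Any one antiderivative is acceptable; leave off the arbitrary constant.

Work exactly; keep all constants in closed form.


The answer is 3*sin(y)**4/4.
Step 1. Substitute u = sin(y), turning ∫(3*sin(y)**3*cos(y)) dy into ∫(3*u**3) du: now ∫(3*u**3) du.
Step 2. Evaluate the standard form: now 3*u**4/4.
Step 3. Substitute back u = sin(y): now 3*sin(y)**4/4.
Answer: 3*sin(y)**4/4.


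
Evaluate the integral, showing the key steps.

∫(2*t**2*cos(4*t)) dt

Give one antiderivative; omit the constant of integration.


Step 1. Integrate ∫(2*t**2*cos(4*t)) dt by parts with u = t**2, dv = (2*cos(4*t)) dt, so v = sin(4*t)/2: now t**2*sin(4*t)/2 + ∫(-t*sin(4*t)) dt.
Step 2. Integrate ∫(-t*sin(4*t)) dt by parts with u = t, dv = (-sin(4*t)) dt, so v = cos(4*t)/4: now t**2*sin(4*t)/2 + t*cos(4*t)/4 + ∫(-cos(4*t)/4) dt.
Step 3. Evaluate the standard form: now t**2*sin(4*t)/2 + t*cos(4*t)/4 - sin(4*t)/16.
Answer: t**2*sin(4*t)/2 + t*cos(4*t)/4 - sin(4*t)/16.


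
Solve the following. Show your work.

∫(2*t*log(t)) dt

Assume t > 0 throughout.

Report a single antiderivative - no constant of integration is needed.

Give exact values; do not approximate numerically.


Step 1. Integrate ∫(2*t*log(t)) dt by parts with u = log(t), dv = (2*t) dt, so v = t**2 [assuming t > 0]: now t**2*log(t) + ∫(-t) dt.
Step 2. Evaluate the standard form: now t**2*log(t) - t**2/2.
Answer: t**2*log(t) - t**2/2.


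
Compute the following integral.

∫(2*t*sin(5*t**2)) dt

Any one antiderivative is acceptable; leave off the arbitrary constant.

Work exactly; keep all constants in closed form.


Answer: -cos(5*t**2)/5.


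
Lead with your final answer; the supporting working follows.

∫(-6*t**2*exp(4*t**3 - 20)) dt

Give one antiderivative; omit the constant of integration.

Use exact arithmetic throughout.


The answer is -exp(4*t**3 - 20)/2.
Step 1. Substitute u = t**3 - 5, turning ∫(-6*t**2*exp(4*t**3 - 20)) dt into ∫(-2*exp(4*u)) du: now ∫(-2*exp(4*u)) du.
Step 2. Evaluate the standard form: now -exp(4*u)/2.
Step 3. Substitute back u = t**3 - 5: now -exp(4*t**3 - 20)/2.
Answer: -exp(4*t**3 - 20)/2.


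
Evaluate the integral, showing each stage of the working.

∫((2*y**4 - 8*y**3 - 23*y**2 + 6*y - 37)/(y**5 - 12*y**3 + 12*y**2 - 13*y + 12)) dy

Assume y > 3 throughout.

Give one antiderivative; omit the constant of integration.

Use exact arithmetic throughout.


Step 1. Decompose ∫((2*y**4 - 8*y**3 - 23*y**2 + 6*y - 37)/(y**5 - 12*y**3 + 12*y**2 - 13*y + 12)) dy by partial fractions, (2*y**4 - 8*y**3 - 23*y**2 + 6*y - 37)/(y**5 - 12*y**3 + 12*y**2 - 13*y + 12) = -1/(y**2 + 1) + 1/(y + 4) + 3/(y - 1) - 2/(y - 3): now ∫(-2/(y - 3)) dy + ∫(3/(y - 1)) dy + ∫(1/(y + 4)) dy + ∫(-1/(y**2 + 1)) dy.
Step 2. Evaluate the standard form [assuming y > 3]: now -2*log(y - 3) + ∫(3/(y - 1)) dy + ∫(1/(y + 4)) dy + ∫(-1/(y**2 + 1)) dy.
Step 3. Evaluate the standard form [assuming y > -4]: now -2*log(y - 3) + log(y + 4) + ∫(3/(y - 1)) dy + ∫(-1/(y**2 + 1)) dy.
Step 4. Evaluate the standard form [assuming y > 1]: now -2*log(y - 3) + 3*log(y - 1) + log(y + 4) + ∫(-1/(y**2 + 1)) dy.
Step 5. Evaluate the standard form: now -2*log(y - 3) + 3*log(y - 1) + log(y + 4) - atan(y).
Answer: -2*log(y - 3) + 3*log(y - 1) + log(y + 4) - atan(y).


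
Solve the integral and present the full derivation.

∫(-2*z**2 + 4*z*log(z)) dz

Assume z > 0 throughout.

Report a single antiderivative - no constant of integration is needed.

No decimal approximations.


Step 1. Rewrite: now ∫(-2*z**2) dz + ∫(4*z*log(z)) dz.
Step 2. Integrate ∫(4*z*log(z)) dz by parts with u = log(z), dv = (4*z) dz, so v = 2*z**2 [assuming z > 0]: now 2*z**2*log(z) + ∫(-2*z) dz + ∫(-2*z**2) dz.
Step 3. Evaluate the standard form: now 2*z**2*log(z) - z**2 + ∫(-2*z**2) dz.
Step 4. Evaluate the standard form: now -2*z**3/3 + 2*z**2*log(z) - z**2.
Answer: -2*z**3/3 + 2*z**2*log(z) - z**2.


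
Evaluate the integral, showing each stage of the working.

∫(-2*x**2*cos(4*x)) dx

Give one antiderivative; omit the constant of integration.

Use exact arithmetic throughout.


Step 1. Integrate ∫(-2*x**2*cos(4*x)) dx by parts with u = x**2, dv = (-2*cos(4*x)) dx, so v = -sin(4*x)/2: now -x**2*sin(4*x)/2 + ∫(x*sin(4*x)) dx.
Step 2. Integrate ∫(x*sin(4*x)) dx by parts with u = x, dv = (sin(4*x)) dx, so v = -cos(4*x)/4: now -x**2*sin(4*x)/2 - x*cos(4*x)/4 + ∫(cos(4*x)/4) dx.
Step 3. Evaluate the standard form: now -x**2*sin(4*x)/2 - x*cos(4*x)/4 + sin(4*x)/16.
Answer: -x**2*sin(4*x)/2 - x*cos(4*x)/4 + sin(4*x)/16.


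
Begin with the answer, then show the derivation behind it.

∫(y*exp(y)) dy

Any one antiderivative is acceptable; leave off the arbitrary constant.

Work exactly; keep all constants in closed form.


The answer is y*exp(y) - exp(y).
Step 1. Integrate ∫(y*exp(y)) dy by parts with u = y, dv = (exp(y)) dy, so v = exp(y): now y*exp(y) + ∫(-exp(y)) dy.
Step 2. Evaluate the standard form: now y*exp(y) - exp(y).
Answer: y*exp(y) - exp(y).


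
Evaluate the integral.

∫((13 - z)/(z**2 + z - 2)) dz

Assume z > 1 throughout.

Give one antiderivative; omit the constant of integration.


Answer: 4*log(z - 1) - 5*log(z + 2).


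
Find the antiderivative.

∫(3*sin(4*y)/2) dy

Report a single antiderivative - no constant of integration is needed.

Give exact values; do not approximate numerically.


Answer: -3*cos(4*y)/8.


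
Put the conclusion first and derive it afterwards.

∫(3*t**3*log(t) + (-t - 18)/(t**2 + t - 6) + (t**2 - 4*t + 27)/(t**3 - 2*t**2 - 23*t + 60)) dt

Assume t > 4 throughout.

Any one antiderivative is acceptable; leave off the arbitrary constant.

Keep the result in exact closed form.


The answer is 3*t**4*log(t)/4 - 3*t**4/16 + 3*log(t - 4) - 3*log(t - 3) - 4*log(t - 2) + 3*log(t + 3) + log(t + 5).
Step 1. Rewrite: now ∫(3*t**3*log(t)) dt + ∫((-t - 18)/(t**2 + t - 6)) dt + ∫((t**2 - 4*t + 27)/(t**3 - 2*t**2 - 23*t + 60)) dt.
Step 2. Integrate ∫(3*t**3*log(t)) dt by parts with u = log(t), dv = (3*t**3) dt, so v = 3*t**4/4 [assuming t > 0]: now 3*t**4*log(t)/4 + ∫(-3*t**3/4) dt + ∫((-t - 18)/(t**2 + t - 6)) dt + ∫((t**2 - 4*t + 27)/(t**3 - 2*t**2 - 23*t + 60)) dt.
Step 3. Evaluate the standard form: now 3*t**4*log(t)/4 - 3*t**4/16 + ∫((-t - 18)/(t**2 + t - 6)) dt + ∫((t**2 - 4*t + 27)/(t**3 - 2*t**2 - 23*t + 60)) dt.
Step 4. Decompose ∫((t**2 - 4*t + 27)/(t**3 - 2*t**2 - 23*t + 60)) dt by partial fractions, (t**2 - 4*t + 27)/(t**3 - 2*t**2 - 23*t + 60) = 1/(t + 5) - 3/(t - 3) + 3/(t - 4): now 3*t**4*log(t)/4 - 3*t**4/16 + ∫((-t - 18)/(t**2 + t - 6)) dt + ∫(3/(t - 4)) dt + ∫(-3/(t - 3)) dt + ∫(1/(t + 5)) dt.
Step 5. Evaluate the standard form [assuming t > 3]: now 3*t**4*log(t)/4 - 3*t**4/16 - 3*log(t - 3) + ∫((-t - 18)/(t**2 + t - 6)) dt + ∫(3/(t - 4)) dt + ∫(1/(t + 5)) dt.
Step 6. Evaluate the standard form [assuming t > -5]: now 3*t**4*log(t)/4 - 3*t**4/16 - 3*log(t - 3) + log(t + 5) + ∫((-t - 18)/(t**2 + t - 6)) dt + ∫(3/(t - 4)) dt.
Step 7. Evaluate the standard form [assuming t > 4]: now 3*t**4*log(t)/4 - 3*t**4/16 + 3*log(t - 4) - 3*log(t - 3) + log(t + 5) + ∫((-t - 18)/(t**2 + t - 6)) dt.
Step 8. Decompose ∫((-t - 18)/(t**2 + t - 6)) dt by partial fractions, (-t - 18)/(t**2 + t - 6) = 3/(t + 3) - 4/(t - 2): now 3*t**4*log(t)/4 - 3*t**4/16 + 3*log(t - 4) - 3*log(t - 3) + log(t + 5) + ∫(-4/(t - 2)) dt + ∫(3/(t + 3)) dt.
Step 9. Evaluate the standard form [assuming t > -3]: now 3*t**4*log(t)/4 - 3*t**4/16 + 3*log(t - 4) - 3*log(t - 3) + 3*log(t + 3) + log(t + 5) + ∫(-4/(t - 2)) dt.
Step 10. Evaluate the standard form [assuming t > 2]: now 3*t**4*log(t)/4 - 3*t**4/16 + 3*log(t - 4) - 3*log(t - 3) - 4*log(t - 2) + 3*log(t + 3) + log(t + 5).
Answer: 3*t**4*log(t)/4 - 3*t**4/16 + 3*log(t - 4) - 3*log(t - 3) - 4*log(t - 2) + 3*log(t + 3) + log(t + 5).


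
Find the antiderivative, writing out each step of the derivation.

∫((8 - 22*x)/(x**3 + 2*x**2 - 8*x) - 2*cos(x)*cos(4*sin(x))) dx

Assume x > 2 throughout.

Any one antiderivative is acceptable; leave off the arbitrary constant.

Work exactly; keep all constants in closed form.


Step 1. Rewrite: now ∫((8 - 22*x)/(x**3 + 2*x**2 - 8*x)) dx + ∫(-2*cos(x)*cos(4*sin(x))) dx.
Step 2. Decompose ∫((8 - 22*x)/(x**3 + 2*x**2 - 8*x)) dx by partial fractions, (8 - 22*x)/(x**3 + 2*x**2 - 8*x) = 4/(x + 4) - 3/(x - 2) - 1/x: now ∫(-1/x) dx + ∫(-2*cos(x)*cos(4*sin(x))) dx + ∫(-3/(x - 2)) dx + ∫(4/(x + 4)) dx.
Step 3. Evaluate the standard form [assuming x > 2]: now -3*log(x - 2) + ∫(-1/x) dx + ∫(-2*cos(x)*cos(4*sin(x))) dx + ∫(4/(x + 4)) dx.
Step 4. Evaluate the standard form [assuming x > 0]: now -log(x) - 3*log(x - 2) + ∫(-2*cos(x)*cos(4*sin(x))) dx + ∫(4/(x + 4)) dx.
Step 5. Evaluate the standard form [assuming x > -4]: now -log(x) - 3*log(x - 2) + 4*log(x + 4) + ∫(-2*cos(x)*cos(4*sin(x))) dx.
Step 6. Substitute u = sin(x), turning ∫(-2*cos(x)*cos(4*sin(x))) dx into ∫(-2*cos(4*u)) du: now -log(x) - 3*log(x - 2) + 4*log(x + 4) + ∫(-2*cos(4*u)) du.
Step 7. Evaluate the standard form: now -log(x) - 3*log(x - 2) + 4*log(x + 4) - sin(4*u)/2.
Step 8. Substitute back u = sin(x): now -log(x) - 3*log(x - 2) + 4*log(x + 4) - sin(4*sin(x))/2.
Answer: -log(x) - 3*log(x - 2) + 4*log(x + 4) - sin(4*sin(x))/2.


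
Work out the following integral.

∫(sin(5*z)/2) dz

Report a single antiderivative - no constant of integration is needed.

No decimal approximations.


Answer: -cos(5*z)/10.


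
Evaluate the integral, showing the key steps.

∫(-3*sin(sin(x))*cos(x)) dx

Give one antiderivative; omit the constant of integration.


Step 1. Substitute u = sin(x), turning ∫(-3*sin(sin(x))*cos(x)) dx into ∫(-3*sin(u)) du: now ∫(-3*sin(u)) du.
Step 2. Evaluate the standard form: now 3*cos(u).
Step 3. Substitute back u = sin(x): now 3*cos(sin(x)).
Answer: 3*cos(sin(x)).


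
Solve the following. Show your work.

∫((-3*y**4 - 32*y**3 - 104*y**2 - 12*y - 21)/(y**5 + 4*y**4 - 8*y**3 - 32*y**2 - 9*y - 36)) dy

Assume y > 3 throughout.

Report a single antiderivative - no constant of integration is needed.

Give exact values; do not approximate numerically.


Step 1. Decompose ∫((-3*y**4 - 32*y**3 - 104*y**2 - 12*y - 21)/(y**5 + 4*y**4 - 8*y**3 - 32*y**2 - 9*y - 36)) dy by partial fractions, (-3*y**4 - 32*y**3 - 104*y**2 - 12*y - 21)/(y**5 + 4*y**4 - 8*y**3 - 32*y**2 - 9*y - 36) = -2/(y**2 + 1) - 3/(y + 4) + 5/(y + 3) - 5/(y - 3): now ∫(-5/(y - 3)) dy + ∫(5/(y + 3)) dy + ∫(-3/(y + 4)) dy + ∫(-2/(y**2 + 1)) dy.
Step 2. Evaluate the standard form [assuming y > 3]: now -5*log(y - 3) + ∫(5/(y + 3)) dy + ∫(-3/(y + 4)) dy + ∫(-2/(y**2 + 1)) dy.
Step 3. Evaluate the standard form [assuming y > -4]: now -5*log(y - 3) - 3*log(y + 4) + ∫(5/(y + 3)) dy + ∫(-2/(y**2 + 1)) dy.
Step 4. Evaluate the standard form [assuming y > -3]: now -5*log(y - 3) + 5*log(y + 3) - 3*log(y + 4) + ∫(-2/(y**2 + 1)) dy.
Step 5. Evaluate the standard form: now -5*log(y - 3) + 5*log(y + 3) - 3*log(y + 4) - 2*atan(y).
Answer: -5*log(y - 3) + 5*log(y + 3) - 3*log(y + 4) - 2*atan(y).


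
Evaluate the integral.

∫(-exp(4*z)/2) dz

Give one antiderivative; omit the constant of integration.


Answer: -exp(4*z)/8.


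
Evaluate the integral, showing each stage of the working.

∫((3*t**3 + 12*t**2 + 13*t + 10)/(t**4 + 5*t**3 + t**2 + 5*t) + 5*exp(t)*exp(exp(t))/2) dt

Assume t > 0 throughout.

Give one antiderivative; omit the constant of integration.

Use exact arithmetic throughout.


Step 1. Rewrite: now ∫((3*t**3 + 12*t**2 + 13*t + 10)/(t**4 + 5*t**3 + t**2 + 5*t)) dt + ∫(5*exp(t)*exp(exp(t))/2) dt.
Step 2. Substitute u = exp(t), turning ∫(5*exp(t)*exp(exp(t))/2) dt into ∫(5*exp(u)/2) du: now ∫((3*t**3 + 12*t**2 + 13*t + 10)/(t**4 + 5*t**3 + t**2 + 5*t)) dt + ∫(5*exp(u)/2) du.
Step 3. Evaluate the standard form: now 5*exp(u)/2 + ∫((3*t**3 + 12*t**2 + 13*t + 10)/(t**4 + 5*t**3 + t**2 + 5*t)) dt.
Step 4. Substitute back u = exp(t): now 5*exp(exp(t))/2 + ∫((3*t**3 + 12*t**2 + 13*t + 10)/(t**4 + 5*t**3 + t**2 + 5*t)) dt.
Step 5. Decompose ∫((3*t**3 + 12*t**2 + 13*t + 10)/(t**4 + 5*t**3 + t**2 + 5*t)) dt by partial fractions, (3*t**3 + 12*t**2 + 13*t + 10)/(t**4 + 5*t**3 + t**2 + 5*t) = 2/(t**2 + 1) + 1/(t + 5) + 2/t: now 5*exp(exp(t))/2 + ∫(2/t) dt + ∫(1/(t + 5)) dt + ∫(2/(t**2 + 1)) dt.
Step 6. Evaluate the standard form [assuming t > 0]: now 5*exp(exp(t))/2 + 2*log(t) + ∫(1/(t + 5)) dt + ∫(2/(t**2 + 1)) dt.
Step 7. Evaluate the standard form [assuming t > -5]: now 5*exp(exp(t))/2 + 2*log(t) + log(t + 5) + ∫(2/(t**2 + 1)) dt.
Step 8. Evaluate the standard form: now 5*exp(exp(t))/2 + 2*log(t) + log(t + 5) + 2*atan(t).
Answer: 5*exp(exp(t))/2 + 2*log(t) + log(t + 5) + 2*atan(t).


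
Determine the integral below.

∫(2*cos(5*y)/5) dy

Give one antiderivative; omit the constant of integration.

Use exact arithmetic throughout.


Answer: 2*sin(5*y)/25.


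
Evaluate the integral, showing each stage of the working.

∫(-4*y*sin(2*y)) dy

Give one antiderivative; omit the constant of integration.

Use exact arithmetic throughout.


Step 1. Integrate ∫(-4*y*sin(2*y)) dy by parts with u = y, dv = (-4*sin(2*y)) dy, so v = 2*cos(2*y): now 2*y*cos(2*y) + ∫(-2*cos(2*y)) dy.
Step 2. Evaluate the standard form: now 2*y*cos(2*y) - sin(2*y).
Answer: 2*y*cos(2*y) - sin(2*y).


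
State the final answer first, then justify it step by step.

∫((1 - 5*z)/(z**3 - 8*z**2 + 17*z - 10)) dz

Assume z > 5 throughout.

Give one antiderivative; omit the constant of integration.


The answer is -2*log(z - 5) + 3*log(z - 2) - log(z - 1).
Step 1. Decompose ∫((1 - 5*z)/(z**3 - 8*z**2 + 17*z - 10)) dz by partial fractions, (1 - 5*z)/(z**3 - 8*z**2 + 17*z - 10) = -1/(z - 1) + 3/(z - 2) - 2/(z - 5): now ∫(-2/(z - 5)) dz + ∫(3/(z - 2)) dz + ∫(-1/(z - 1)) dz.
Step 2. Evaluate the standard form [assuming z > 2]: now 3*log(z - 2) + ∫(-2/(z - 5)) dz + ∫(-1/(z - 1)) dz.
Step 3. Evaluate the standard form [assuming z > 1]: now 3*log(z - 2) - log(z - 1) + ∫(-2/(z - 5)) dz.
Step 4. Evaluate the standard form [assuming z > 5]: now -2*log(z - 5) + 3*log(z - 2) - log(z - 1).
Answer: -2*log(z - 5) + 3*log(z - 2) - log(z - 1).


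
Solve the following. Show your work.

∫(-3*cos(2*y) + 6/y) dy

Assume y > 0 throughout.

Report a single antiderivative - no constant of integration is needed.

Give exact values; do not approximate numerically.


Step 1. Rewrite: now ∫(6/y) dy + ∫(-3*cos(2*y)) dy.
Step 2. Evaluate the standard form: now -3*sin(2*y)/2 + ∫(6/y) dy.
Step 3. Evaluate the standard form [assuming y > 0]: now 6*log(y) - 3*sin(2*y)/2.
Answer: 6*log(y) - 3*sin(2*y)/2.


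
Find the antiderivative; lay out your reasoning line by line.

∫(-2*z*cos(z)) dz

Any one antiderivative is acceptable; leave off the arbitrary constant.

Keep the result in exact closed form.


Step 1. Integrate ∫(-2*z*cos(z)) dz by parts with u = z, dv = (-2*cos(z)) dz, so v = -2*sin(z): now -2*z*sin(z) + ∫(2*sin(z)) dz.
Step 2. Evaluate the standard form: now -2*z*sin(z) - 2*cos(z).
Answer: -2*z*sin(z) - 2*cos(z).


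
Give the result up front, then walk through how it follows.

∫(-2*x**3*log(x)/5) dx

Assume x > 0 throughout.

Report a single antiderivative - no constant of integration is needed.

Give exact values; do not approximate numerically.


The answer is -x**4*log(x)/10 + x**4/40.
Step 1. Integrate ∫(-2*x**3*log(x)/5) dx by parts with u = log(x), dv = (-2*x**3/5) dx, so v = -x**4/10 [assuming x > 0]: now -x**4*log(x)/10 + ∫(x**3/10) dx.
Step 2. Evaluate the standard form: now -x**4*log(x)/10 + x**4/40.
Answer: -x**4*log(x)/10 + x**4/40.


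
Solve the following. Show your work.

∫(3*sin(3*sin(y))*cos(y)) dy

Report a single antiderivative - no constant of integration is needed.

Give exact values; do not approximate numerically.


Step 1. Substitute u = sin(y), turning ∫(3*sin(3*sin(y))*cos(y)) dy into ∫(3*sin(3*u)) du: now ∫(3*sin(3*u)) du.
Step 2. Evaluate the standard form: now -cos(3*u).
Step 3. Substitute back u = sin(y): now -cos(3*sin(y)).
Answer: -cos(3*sin(y)).
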